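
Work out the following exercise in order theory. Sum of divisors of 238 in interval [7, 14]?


Interval [7,14] in divisors of 238: [7, 14]
Sum = 21


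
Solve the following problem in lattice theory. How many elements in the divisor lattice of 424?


Divisors of 424: [1, 2, 4, 8, 53, 106, 212, 424]
Count: 8


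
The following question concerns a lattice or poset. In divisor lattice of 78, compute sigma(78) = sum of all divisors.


sigma(n) = sum of divisors.
Divisors of 78: [1, 2, 3, 6, 13, 26, 39, 78]
Sum = 168


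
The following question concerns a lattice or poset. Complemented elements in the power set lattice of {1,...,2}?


An element a is complemented if some b has a meet b = bottom, a join b = top.
every subset A has complement S\A, so all elements are complemented.
Complemented elements: {}, {1}, {2}, {1,2}
Count: 4


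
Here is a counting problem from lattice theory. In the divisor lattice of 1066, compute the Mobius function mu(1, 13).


In a divisor lattice, mu(a,b) = mu(b/a) where mu is the classical Mobius function.
b/a = 13/1 = 13
Prime factorization of 13: primes [13]
13 is squarefree with 1 prime factor(s), so mu(13) = (-1)^1 = -1


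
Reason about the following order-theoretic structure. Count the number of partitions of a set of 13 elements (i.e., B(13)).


B(n) = number of set partitions of an n-element set.
B(n) satisfies the recurrence: B(n+1) = sum_k C(n,k)*B(k).
B(13) = 27644437


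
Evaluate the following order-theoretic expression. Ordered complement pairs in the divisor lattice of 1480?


Complement pair (a,b): a meet b = bottom, a join b = top.
Here: gcd(a,b)=1 and lcm(a,b)=1480, i.e. a*b=1480 with a,b coprime.
Pairs found: (1,1480), (5,296), (8,185), (37,40), ... (4 more)
Total ordered pairs: 8


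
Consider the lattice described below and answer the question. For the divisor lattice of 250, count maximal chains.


A maximal chain goes from the minimum element to a maximal element via cover relations.
Counting all min-to-max paths in the cover graph.
Total maximal chains: 4


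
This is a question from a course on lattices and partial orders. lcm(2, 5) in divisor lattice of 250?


Join=lcm.
gcd(2,5)=1
lcm=10


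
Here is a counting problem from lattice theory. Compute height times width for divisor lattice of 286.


Height = length of longest chain minus 1; width = size of largest antichain.
A maximum chain: 1 | 13 | 143 | 286  (height 3).
A maximum antichain: {2, 11, 13}  (width 3).
Product = 3 * 3 = 9


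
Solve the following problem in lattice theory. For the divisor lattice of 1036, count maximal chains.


A maximal chain goes from the minimum element to a maximal element via cover relations.
Counting all min-to-max paths in the cover graph.
Total maximal chains: 12


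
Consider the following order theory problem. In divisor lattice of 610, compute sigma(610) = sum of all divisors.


sigma(n) = sum of divisors.
Divisors of 610: [1, 2, 5, 10, 61, 122, 305, 610]
Sum = 1116


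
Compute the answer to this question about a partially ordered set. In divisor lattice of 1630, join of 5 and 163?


In a divisor lattice, join = lcm (least common multiple).
gcd(5,163) = 1
lcm(5,163) = 5*163/gcd = 815/1 = 815


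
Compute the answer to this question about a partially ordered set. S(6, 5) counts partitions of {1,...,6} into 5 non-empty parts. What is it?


S(n,k) = k*S(n-1,k) + S(n-1,k-1).
S(5,5) = 1, S(5,4) = 10
S(6,5) = 5*1 + 10 = 5 + 10
S(6,5) = 15


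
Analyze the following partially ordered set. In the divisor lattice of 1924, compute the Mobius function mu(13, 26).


In a divisor lattice, mu(a,b) = mu(b/a) where mu is the classical Mobius function.
b/a = 26/13 = 2
Prime factorization of 2: primes [2]
2 is squarefree with 1 prime factor(s), so mu(2) = (-1)^1 = -1


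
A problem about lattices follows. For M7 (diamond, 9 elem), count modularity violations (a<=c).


Modular law: if a <= c then a v (b ^ c) = (a v b) ^ c.
Check all triples (a,b,c) with a <= c among 9 elements.
This lattice is modular (diamonds M_m and their chain-products are modular).
Total violating triples: 0


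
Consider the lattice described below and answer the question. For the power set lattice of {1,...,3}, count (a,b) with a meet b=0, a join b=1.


Complement pair (a,b): a meet b = bottom, a join b = top.
Here: A intersect B = {} and A union B = {1,...,3}.
Pairs found: ({},{1,2,3}), ({1},{2,3}), ({2},{1,3}), ({3},{1,2}), ... (4 more)
Total ordered pairs: 8


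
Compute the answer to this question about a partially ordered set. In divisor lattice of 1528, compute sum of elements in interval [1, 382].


Interval [1,382] in divisors of 1528: [1, 2, 191, 382]
Sum = 576


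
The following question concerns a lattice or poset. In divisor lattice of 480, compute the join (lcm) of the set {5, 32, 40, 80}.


In a divisor lattice, join = lcm (least common multiple).
Compute lcm iteratively: start with first element, then lcm(current, next).
Elements: [5, 32, 40, 80]
lcm(5,32) = 160
lcm(160,40) = 160
lcm(160,80) = 160
Final lcm = 160


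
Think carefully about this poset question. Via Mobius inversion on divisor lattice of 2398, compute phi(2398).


phi(n) = n * prod_{p|n} (1 - 1/p).
Prime divisors of 2398: [2, 11, 109]
phi(2398) = 2398 * (1 - 1/2) * (1 - 1/11) * (1 - 1/109)
phi(2398) = 1080


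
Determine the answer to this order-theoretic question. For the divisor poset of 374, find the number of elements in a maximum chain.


A chain is a totally ordered subset; we count the number of elements in a maximum chain.
Compute, for each element x, the size of the longest chain ending at x:
  1: 1
  2: 2
  11: 2
  17: 2
  22: 3
  34: 3
  ...
A maximum chain: 1 < 2 < 22 < 374
Number of elements in the longest chain: 4


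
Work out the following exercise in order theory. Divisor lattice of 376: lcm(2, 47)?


Join=lcm.
gcd(2,47)=1
lcm=94


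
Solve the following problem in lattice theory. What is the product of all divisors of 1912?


Divisors of 1912: [1, 2, 4, 8, 239, 478, 956, 1912]
Product = n^(d(n)/2) = 1912^(8/2)
Product = 13364464193536


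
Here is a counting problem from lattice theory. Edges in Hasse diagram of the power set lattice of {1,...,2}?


A cover relation a -< b holds when a < b with no c strictly between.
Cover relations:
  {} -< {1}
  {} -< {2}
  {1} -< {1,2}
  {2} -< {1,2}
Total: 4


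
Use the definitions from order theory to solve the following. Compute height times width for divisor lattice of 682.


Height = length of longest chain minus 1; width = size of largest antichain.
A maximum chain: 1 | 31 | 341 | 682  (height 3).
A maximum antichain: {2, 11, 31}  (width 3).
Product = 3 * 3 = 9


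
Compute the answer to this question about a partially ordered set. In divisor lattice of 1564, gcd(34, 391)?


Meet=gcd.
gcd(34,391)=17


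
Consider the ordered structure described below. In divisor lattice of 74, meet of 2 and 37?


In a divisor lattice, meet = gcd (greatest common divisor).
By Euclidean algorithm or factoring: gcd(2,37) = 1


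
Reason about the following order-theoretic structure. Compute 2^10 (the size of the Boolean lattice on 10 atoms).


Power set = 2^n.
2^10 = 1024


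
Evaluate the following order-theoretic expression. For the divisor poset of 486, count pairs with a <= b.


The order relation is {(a,b) : a <= b}, reflexive so it includes (a,a).
Examples: (1,1), (1,162), (1,18), (1,2), (1,243), ...
Total ordered pairs: 63


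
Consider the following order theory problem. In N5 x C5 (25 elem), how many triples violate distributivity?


Distributive law: a ^ (b v c) = (a ^ b) v (a ^ c).
Check all 25^3 = 15625 ordered triples (a,b,c).
  e.g. a=(b,0), b=(a,0), c=(c,0): lhs=(b,0) != rhs=(a,0)
  e.g. a=(b,0), b=(a,0), c=(c,1): lhs=(b,0) != rhs=(a,0)
Total violating triples: 250


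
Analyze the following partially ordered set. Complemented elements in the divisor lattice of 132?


An element a is complemented if some b has a meet b = bottom, a join b = top.
a is complemented iff gcd(a, n/a)=1, i.e. a is a unitary divisor of 132.
Complemented elements: 1, 3, 4, 11, 12, 33, ... (2 more)
Count: 8


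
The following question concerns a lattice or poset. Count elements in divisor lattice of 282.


Divisors of 282: [1, 2, 3, 6, 47, 94, 141, 282]
Count: 8


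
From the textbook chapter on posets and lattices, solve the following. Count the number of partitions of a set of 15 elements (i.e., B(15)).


B(n) = number of set partitions of an n-element set.
B(n) satisfies the recurrence: B(n+1) = sum_k C(n,k)*B(k).
B(15) = 1382958545


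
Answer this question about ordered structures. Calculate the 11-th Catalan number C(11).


C(n) = C(2n, n) / (n+1).
C(22, 11) = 705432
C(11) = 705432 / 12 = 58786


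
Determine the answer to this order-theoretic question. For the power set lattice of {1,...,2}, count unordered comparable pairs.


A comparable pair {a,b} has a < b or b < a in the order.
Count unordered pairs where one element is strictly below the other.
Examples: {{},{1}}, {{},{2}}, {{},{1,2}}, {{1},{1,2}}, ...
Total comparable pairs: 5


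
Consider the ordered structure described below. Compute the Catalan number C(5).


C(n) = C(2n, n) / (n+1).
C(10, 5) = 252
C(5) = 252 / 6 = 42


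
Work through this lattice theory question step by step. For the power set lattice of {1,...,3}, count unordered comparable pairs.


A comparable pair {a,b} has a < b or b < a in the order.
Count unordered pairs where one element is strictly below the other.
Examples: {{},{1}}, {{},{2}}, {{},{3}}, {{},{1,2}}, ...
Total comparable pairs: 19


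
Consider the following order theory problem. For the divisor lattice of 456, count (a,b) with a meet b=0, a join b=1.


Complement pair (a,b): a meet b = bottom, a join b = top.
Here: gcd(a,b)=1 and lcm(a,b)=456, i.e. a*b=456 with a,b coprime.
Pairs found: (1,456), (3,152), (8,57), (19,24), ... (4 more)
Total ordered pairs: 8


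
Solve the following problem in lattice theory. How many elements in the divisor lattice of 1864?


Divisors of 1864: [1, 2, 4, 8, 233, 466, 932, 1864]
Count: 8


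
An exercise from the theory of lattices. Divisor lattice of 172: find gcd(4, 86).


In a divisor lattice, meet = gcd (greatest common divisor).
By Euclidean algorithm or factoring: gcd(4,86) = 2


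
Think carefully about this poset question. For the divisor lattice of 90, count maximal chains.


A maximal chain goes from the minimum element to a maximal element via cover relations.
Counting all min-to-max paths in the cover graph.
Total maximal chains: 12


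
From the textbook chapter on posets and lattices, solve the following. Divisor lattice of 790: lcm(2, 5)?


Join=lcm.
gcd(2,5)=1
lcm=10


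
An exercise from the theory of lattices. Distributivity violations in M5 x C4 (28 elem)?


Distributive law: a ^ (b v c) = (a ^ b) v (a ^ c).
Check all 28^3 = 21952 ordered triples (a,b,c).
  e.g. a=(a1,0), b=(a2,0), c=(a3,0): lhs=(a1,0) != rhs=(0,0)
  e.g. a=(a1,0), b=(a2,0), c=(a3,1): lhs=(a1,0) != rhs=(0,0)
Total violating triples: 3840


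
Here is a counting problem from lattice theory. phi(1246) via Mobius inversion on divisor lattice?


phi(n) = n * prod_{p|n} (1 - 1/p).
Prime divisors of 1246: [2, 7, 89]
phi(1246) = 1246 * (1 - 1/2) * (1 - 1/7) * (1 - 1/89)
phi(1246) = 528


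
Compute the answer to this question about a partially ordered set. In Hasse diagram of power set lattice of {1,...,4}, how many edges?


A cover relation a -< b holds when a < b with no c strictly between.
Cover relations:
  {} -< {1}
  {} -< {2}
  {} -< {3}
  {} -< {4}
  {1} -< {1,2}
  {1} -< {1,3}
  {1} -< {1,4}
  {2} -< {1,2}
  ...24 more
Total: 32


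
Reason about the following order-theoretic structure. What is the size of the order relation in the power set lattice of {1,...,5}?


The order relation is {(a,b) : a <= b}, reflexive so it includes (a,a).
Examples: ({},{}), ({},{1,2}), ({},{1,2,3}), ({},{1,2,3,4}), ({},{1,2,3,4,5}), ...
Total ordered pairs: 243


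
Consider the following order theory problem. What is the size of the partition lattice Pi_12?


B(n) = number of set partitions of an n-element set.
B(n) satisfies the recurrence: B(n+1) = sum_k C(n,k)*B(k).
B(12) = 4213597


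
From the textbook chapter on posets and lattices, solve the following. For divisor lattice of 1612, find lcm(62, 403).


In a divisor lattice, join = lcm (least common multiple).
Compute lcm iteratively: start with first element, then lcm(current, next).
Elements: [62, 403]
lcm(62,403) = 806
Final lcm = 806


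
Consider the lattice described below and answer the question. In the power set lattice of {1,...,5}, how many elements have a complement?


An element a is complemented if some b has a meet b = bottom, a join b = top.
every subset A has complement S\A, so all elements are complemented.
Complemented elements: {}, {1}, {2}, {3}, {4}, {5}, ... (26 more)
Count: 32


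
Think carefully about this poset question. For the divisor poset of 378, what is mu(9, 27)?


In a divisor lattice, mu(a,b) = mu(b/a) where mu is the classical Mobius function.
b/a = 27/9 = 3
Prime factorization of 3: primes [3]
3 is squarefree with 1 prime factor(s), so mu(3) = (-1)^1 = -1


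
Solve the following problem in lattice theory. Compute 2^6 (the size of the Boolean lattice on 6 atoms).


Power set = 2^n.
2^6 = 64


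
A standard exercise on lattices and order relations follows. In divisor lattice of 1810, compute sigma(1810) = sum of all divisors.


sigma(n) = sum of divisors.
Divisors of 1810: [1, 2, 5, 10, 181, 362, 905, 1810]
Sum = 3276


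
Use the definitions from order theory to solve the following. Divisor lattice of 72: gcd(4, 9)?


Meet=gcd.
gcd(4,9)=1


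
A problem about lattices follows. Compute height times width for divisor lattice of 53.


Height = length of longest chain minus 1; width = size of largest antichain.
A maximum chain: 1 | 53  (height 1).
A maximum antichain: {1}  (width 1).
Product = 1 * 1 = 1


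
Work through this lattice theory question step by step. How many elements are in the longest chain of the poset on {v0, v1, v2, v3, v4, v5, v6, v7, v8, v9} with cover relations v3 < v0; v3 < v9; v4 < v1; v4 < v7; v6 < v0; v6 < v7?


A chain is a totally ordered subset; we count the number of elements in a maximum chain.
Compute, for each element x, the size of the longest chain ending at x:
  v2: 1
  v3: 1
  v4: 1
  v5: 1
  v6: 1
  v8: 1
  ...
A maximum chain: v3 < v0
Number of elements in the longest chain: 2


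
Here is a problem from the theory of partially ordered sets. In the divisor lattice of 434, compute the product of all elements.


Divisors of 434: [1, 2, 7, 14, 31, 62, 217, 434]
Product = n^(d(n)/2) = 434^(8/2)
Product = 35477982736


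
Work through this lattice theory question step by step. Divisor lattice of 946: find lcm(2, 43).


In a divisor lattice, join = lcm (least common multiple).
gcd(2,43) = 1
lcm(2,43) = 2*43/gcd = 86/1 = 86


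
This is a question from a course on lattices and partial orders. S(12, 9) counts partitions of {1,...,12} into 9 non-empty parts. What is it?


S(n,k) = k*S(n-1,k) + S(n-1,k-1).
S(11,9) = 1155, S(11,8) = 11880
S(12,9) = 9*1155 + 11880 = 10395 + 11880
S(12,9) = 22275


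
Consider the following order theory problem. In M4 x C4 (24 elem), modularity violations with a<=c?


Modular law: if a <= c then a v (b ^ c) = (a v b) ^ c.
Check all triples (a,b,c) with a <= c among 24 elements.
This lattice is modular (diamonds M_m and their chain-products are modular).
Total violating triples: 0


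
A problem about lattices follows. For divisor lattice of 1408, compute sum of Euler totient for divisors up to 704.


Divisors of 1408 up to 704: [1, 2, 4, 8, 11, 16, 22, 32, 44, 64, 88, 128, 176, 352, 704]
phi values: [1, 1, 2, 4, 10, 8, 10, 16, 20, 32, 40, 64, 80, 160, 320]
Sum = 768


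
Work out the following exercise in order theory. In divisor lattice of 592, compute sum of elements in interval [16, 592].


Interval [16,592] in divisors of 592: [16, 592]
Sum = 608


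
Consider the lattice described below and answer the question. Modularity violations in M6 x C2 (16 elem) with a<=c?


Modular law: if a <= c then a v (b ^ c) = (a v b) ^ c.
Check all triples (a,b,c) with a <= c among 16 elements.
This lattice is modular (diamonds M_m and their chain-products are modular).
Total violating triples: 0


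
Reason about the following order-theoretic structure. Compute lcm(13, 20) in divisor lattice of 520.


In a divisor lattice, join = lcm (least common multiple).
gcd(13,20) = 1
lcm(13,20) = 13*20/gcd = 260/1 = 260


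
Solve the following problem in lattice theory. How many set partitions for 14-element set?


B(n) = number of set partitions of an n-element set.
B(n) satisfies the recurrence: B(n+1) = sum_k C(n,k)*B(k).
B(14) = 190899322


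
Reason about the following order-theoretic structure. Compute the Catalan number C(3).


C(n) = C(2n, n) / (n+1).
C(6, 3) = 20
C(3) = 20 / 4 = 5


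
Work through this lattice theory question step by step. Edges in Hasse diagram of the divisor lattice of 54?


A cover relation a -< b holds when a < b with no c strictly between.
Cover relations:
  1 -< 2
  1 -< 3
  2 -< 6
  3 -< 6
  3 -< 9
  6 -< 18
  9 -< 18
  9 -< 27
  ...2 more
Total: 10


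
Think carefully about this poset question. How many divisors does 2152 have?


Divisors of 2152: [1, 2, 4, 8, 269, 538, 1076, 2152]
Count: 8


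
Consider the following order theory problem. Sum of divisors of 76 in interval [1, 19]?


Interval [1,19] in divisors of 76: [1, 19]
Sum = 20


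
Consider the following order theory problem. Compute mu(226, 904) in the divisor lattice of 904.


In a divisor lattice, mu(a,b) = mu(b/a) where mu is the classical Mobius function.
b/a = 904/226 = 4
Prime factorization of 4: primes [2]
4 is not squarefree, so mu(4) = 0


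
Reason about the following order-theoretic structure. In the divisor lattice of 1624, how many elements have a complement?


An element a is complemented if some b has a meet b = bottom, a join b = top.
a is complemented iff gcd(a, n/a)=1, i.e. a is a unitary divisor of 1624.
Complemented elements: 1, 7, 8, 29, 56, 203, ... (2 more)
Count: 8


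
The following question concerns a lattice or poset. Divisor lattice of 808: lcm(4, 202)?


Join=lcm.
gcd(4,202)=2
lcm=404


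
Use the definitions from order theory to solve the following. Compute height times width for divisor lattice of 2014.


Height = length of longest chain minus 1; width = size of largest antichain.
A maximum chain: 1 | 53 | 1007 | 2014  (height 3).
A maximum antichain: {2, 19, 53}  (width 3).
Product = 3 * 3 = 9


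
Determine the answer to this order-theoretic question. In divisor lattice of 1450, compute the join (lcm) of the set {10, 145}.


In a divisor lattice, join = lcm (least common multiple).
Compute lcm iteratively: start with first element, then lcm(current, next).
Elements: [10, 145]
lcm(10,145) = 290
Final lcm = 290


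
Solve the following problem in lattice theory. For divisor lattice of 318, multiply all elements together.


Divisors of 318: [1, 2, 3, 6, 53, 106, 159, 318]
Product = n^(d(n)/2) = 318^(8/2)
Product = 10226063376


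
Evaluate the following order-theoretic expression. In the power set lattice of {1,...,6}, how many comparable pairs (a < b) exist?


A comparable pair {a,b} has a < b or b < a in the order.
Count unordered pairs where one element is strictly below the other.
Examples: {{},{1}}, {{},{2}}, {{},{3}}, {{},{4}}, ...
Total comparable pairs: 665


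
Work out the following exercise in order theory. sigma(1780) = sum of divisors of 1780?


sigma(n) = sum of divisors.
Divisors of 1780: [1, 2, 4, 5, 10, 20, 89, 178, 356, 445, 890, 1780]
Sum = 3780


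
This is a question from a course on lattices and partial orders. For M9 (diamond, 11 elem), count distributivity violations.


Distributive law: a ^ (b v c) = (a ^ b) v (a ^ c).
Check all 11^3 = 1331 ordered triples (a,b,c).
  e.g. a=a1, b=a2, c=a3: lhs=a1 != rhs=0
  e.g. a=a1, b=a2, c=a4: lhs=a1 != rhs=0
Total violating triples: 504


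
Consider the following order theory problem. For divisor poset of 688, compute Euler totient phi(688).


phi(n) = n * prod_{p|n} (1 - 1/p).
Prime divisors of 688: [2, 43]
phi(688) = 688 * (1 - 1/2) * (1 - 1/43)
phi(688) = 336


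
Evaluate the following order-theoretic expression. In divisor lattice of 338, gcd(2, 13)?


Meet=gcd.
gcd(2,13)=1


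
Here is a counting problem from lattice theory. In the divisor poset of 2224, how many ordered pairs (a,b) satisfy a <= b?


The order relation is {(a,b) : a <= b}, reflexive so it includes (a,a).
Examples: (1,1), (1,1112), (1,139), (1,16), (1,2), ...
Total ordered pairs: 45


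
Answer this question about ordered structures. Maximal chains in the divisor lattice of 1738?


A maximal chain goes from the minimum element to a maximal element via cover relations.
Counting all min-to-max paths in the cover graph.
Total maximal chains: 6


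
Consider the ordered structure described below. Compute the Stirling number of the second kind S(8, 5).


S(n,k) = k*S(n-1,k) + S(n-1,k-1).
S(7,5) = 140, S(7,4) = 350
S(8,5) = 5*140 + 350 = 700 + 350
S(8,5) = 1050


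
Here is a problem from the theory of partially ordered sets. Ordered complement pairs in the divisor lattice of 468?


Complement pair (a,b): a meet b = bottom, a join b = top.
Here: gcd(a,b)=1 and lcm(a,b)=468, i.e. a*b=468 with a,b coprime.
Pairs found: (1,468), (4,117), (9,52), (13,36), ... (4 more)
Total ordered pairs: 8


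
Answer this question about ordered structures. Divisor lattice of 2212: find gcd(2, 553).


In a divisor lattice, meet = gcd (greatest common divisor).
By Euclidean algorithm or factoring: gcd(2,553) = 1


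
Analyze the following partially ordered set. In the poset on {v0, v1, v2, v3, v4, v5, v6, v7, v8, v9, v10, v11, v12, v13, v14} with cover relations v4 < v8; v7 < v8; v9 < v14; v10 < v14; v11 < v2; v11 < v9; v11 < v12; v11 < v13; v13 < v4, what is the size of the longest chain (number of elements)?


A chain is a totally ordered subset; we count the number of elements in a maximum chain.
Compute, for each element x, the size of the longest chain ending at x:
  v0: 1
  v1: 1
  v3: 1
  v5: 1
  v6: 1
  v7: 1
  ...
A maximum chain: v11 < v13 < v4 < v8
Number of elements in the longest chain: 4


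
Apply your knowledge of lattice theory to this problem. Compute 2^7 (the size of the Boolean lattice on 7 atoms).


Power set = 2^n.
2^7 = 128


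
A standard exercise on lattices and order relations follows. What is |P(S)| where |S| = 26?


Power set = 2^n.
2^26 = 67108864


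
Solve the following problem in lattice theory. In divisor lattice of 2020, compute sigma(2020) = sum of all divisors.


sigma(n) = sum of divisors.
Divisors of 2020: [1, 2, 4, 5, 10, 20, 101, 202, 404, 505, 1010, 2020]
Sum = 4284


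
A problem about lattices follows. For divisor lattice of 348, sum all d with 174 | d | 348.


Interval [174,348] in divisors of 348: [174, 348]
Sum = 522


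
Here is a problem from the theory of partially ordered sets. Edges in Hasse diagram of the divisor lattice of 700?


A cover relation a -< b holds when a < b with no c strictly between.
Cover relations:
  1 -< 2
  1 -< 5
  1 -< 7
  2 -< 4
  2 -< 10
  2 -< 14
  4 -< 20
  4 -< 28
  ...25 more
Total: 33


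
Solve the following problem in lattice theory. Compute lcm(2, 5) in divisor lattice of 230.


In a divisor lattice, join = lcm (least common multiple).
gcd(2,5) = 1
lcm(2,5) = 2*5/gcd = 10/1 = 10


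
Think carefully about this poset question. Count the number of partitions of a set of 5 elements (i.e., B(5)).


B(n) = number of set partitions of an n-element set.
B(n) satisfies the recurrence: B(n+1) = sum_k C(n,k)*B(k).
B(5) = 52


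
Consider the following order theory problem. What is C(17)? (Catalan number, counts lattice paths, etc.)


C(n) = C(2n, n) / (n+1).
C(34, 17) = 2333606220
C(17) = 2333606220 / 18 = 129644790


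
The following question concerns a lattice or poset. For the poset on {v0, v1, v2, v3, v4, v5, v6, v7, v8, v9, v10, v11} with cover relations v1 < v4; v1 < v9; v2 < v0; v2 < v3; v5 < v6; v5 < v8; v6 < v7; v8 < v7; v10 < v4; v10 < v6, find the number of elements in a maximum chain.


A chain is a totally ordered subset; we count the number of elements in a maximum chain.
Compute, for each element x, the size of the longest chain ending at x:
  v1: 1
  v2: 1
  v5: 1
  v10: 1
  v11: 1
  v0: 2
  ...
A maximum chain: v5 < v6 < v7
Number of elements in the longest chain: 3


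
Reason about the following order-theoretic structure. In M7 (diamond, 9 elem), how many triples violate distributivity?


Distributive law: a ^ (b v c) = (a ^ b) v (a ^ c).
Check all 9^3 = 729 ordered triples (a,b,c).
  e.g. a=a1, b=a2, c=a3: lhs=a1 != rhs=0
  e.g. a=a1, b=a2, c=a4: lhs=a1 != rhs=0
Total violating triples: 210


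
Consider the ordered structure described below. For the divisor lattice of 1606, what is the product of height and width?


Height = length of longest chain minus 1; width = size of largest antichain.
A maximum chain: 1 | 73 | 803 | 1606  (height 3).
A maximum antichain: {2, 11, 73}  (width 3).
Product = 3 * 3 = 9


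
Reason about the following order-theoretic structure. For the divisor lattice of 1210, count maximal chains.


A maximal chain goes from the minimum element to a maximal element via cover relations.
Counting all min-to-max paths in the cover graph.
Total maximal chains: 12


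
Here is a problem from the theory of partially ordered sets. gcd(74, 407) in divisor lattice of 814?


Meet=gcd.
gcd(74,407)=37


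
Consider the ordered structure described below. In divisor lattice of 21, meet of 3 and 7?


In a divisor lattice, meet = gcd (greatest common divisor).
By Euclidean algorithm or factoring: gcd(3,7) = 1


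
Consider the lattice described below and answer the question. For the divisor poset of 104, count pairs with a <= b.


The order relation is {(a,b) : a <= b}, reflexive so it includes (a,a).
Examples: (1,1), (1,104), (1,13), (1,2), (1,26), ...
Total ordered pairs: 30


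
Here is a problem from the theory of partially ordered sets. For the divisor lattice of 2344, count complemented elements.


An element a is complemented if some b has a meet b = bottom, a join b = top.
a is complemented iff gcd(a, n/a)=1, i.e. a is a unitary divisor of 2344.
Complemented elements: 1, 8, 293, 2344
Count: 4


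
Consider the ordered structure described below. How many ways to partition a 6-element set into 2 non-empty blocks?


S(n,k) = k*S(n-1,k) + S(n-1,k-1).
S(5,2) = 15, S(5,1) = 1
S(6,2) = 2*15 + 1 = 30 + 1
S(6,2) = 31


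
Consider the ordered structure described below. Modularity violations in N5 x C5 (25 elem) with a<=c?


Modular law: if a <= c then a v (b ^ c) = (a v b) ^ c.
Check all triples (a,b,c) with a <= c among 25 elements.
  e.g. a=(a,0), b=(c,0), c=(b,0): lhs=(a,0) != rhs=(b,0)
  e.g. a=(a,0), b=(c,1), c=(b,0): lhs=(a,0) != rhs=(b,0)
Total violating triples: 75


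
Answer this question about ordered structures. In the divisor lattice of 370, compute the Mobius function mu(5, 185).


In a divisor lattice, mu(a,b) = mu(b/a) where mu is the classical Mobius function.
b/a = 185/5 = 37
Prime factorization of 37: primes [37]
37 is squarefree with 1 prime factor(s), so mu(37) = (-1)^1 = -1


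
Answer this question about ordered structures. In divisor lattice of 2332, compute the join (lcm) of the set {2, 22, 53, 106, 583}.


In a divisor lattice, join = lcm (least common multiple).
Compute lcm iteratively: start with first element, then lcm(current, next).
Elements: [2, 22, 53, 106, 583]
lcm(2,22) = 22
lcm(22,53) = 1166
lcm(1166,106) = 1166
lcm(1166,583) = 1166
Final lcm = 1166


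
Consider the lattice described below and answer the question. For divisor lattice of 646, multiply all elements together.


Divisors of 646: [1, 2, 17, 19, 34, 38, 323, 646]
Product = n^(d(n)/2) = 646^(8/2)
Product = 174152643856


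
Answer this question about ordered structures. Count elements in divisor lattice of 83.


Divisors of 83: [1, 83]
Count: 2


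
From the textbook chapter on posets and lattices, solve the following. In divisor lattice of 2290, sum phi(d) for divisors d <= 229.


Divisors of 2290 up to 229: [1, 2, 5, 10, 229]
phi values: [1, 1, 4, 4, 228]
Sum = 238


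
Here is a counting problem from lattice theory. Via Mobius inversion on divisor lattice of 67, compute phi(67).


phi(n) = n * prod_{p|n} (1 - 1/p).
Prime divisors of 67: [67]
phi(67) = 67 * (1 - 1/67)
phi(67) = 66


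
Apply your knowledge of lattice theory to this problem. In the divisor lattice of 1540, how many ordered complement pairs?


Complement pair (a,b): a meet b = bottom, a join b = top.
Here: gcd(a,b)=1 and lcm(a,b)=1540, i.e. a*b=1540 with a,b coprime.
Pairs found: (1,1540), (4,385), (5,308), (7,220), ... (12 more)
Total ordered pairs: 16


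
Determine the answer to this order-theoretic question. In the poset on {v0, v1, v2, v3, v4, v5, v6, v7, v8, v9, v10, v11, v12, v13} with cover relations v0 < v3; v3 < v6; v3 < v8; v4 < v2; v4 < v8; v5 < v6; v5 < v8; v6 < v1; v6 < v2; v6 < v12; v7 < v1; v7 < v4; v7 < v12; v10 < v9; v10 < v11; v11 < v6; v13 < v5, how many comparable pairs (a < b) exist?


A comparable pair {a,b} has a < b or b < a in the order.
Count unordered pairs where one element is strictly below the other.
Examples: {v0,v1}, {v0,v2}, {v0,v3}, {v0,v6}, ...
Total comparable pairs: 42


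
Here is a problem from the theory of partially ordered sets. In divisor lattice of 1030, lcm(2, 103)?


Join=lcm.
gcd(2,103)=1
lcm=206


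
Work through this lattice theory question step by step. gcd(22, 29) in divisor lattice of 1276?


Meet=gcd.
gcd(22,29)=1


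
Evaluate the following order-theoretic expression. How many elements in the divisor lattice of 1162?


Divisors of 1162: [1, 2, 7, 14, 83, 166, 581, 1162]
Count: 8


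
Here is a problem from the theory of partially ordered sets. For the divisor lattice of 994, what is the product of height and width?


Height = length of longest chain minus 1; width = size of largest antichain.
A maximum chain: 1 | 71 | 497 | 994  (height 3).
A maximum antichain: {2, 7, 71}  (width 3).
Product = 3 * 3 = 9


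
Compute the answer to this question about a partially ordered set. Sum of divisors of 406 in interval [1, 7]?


Interval [1,7] in divisors of 406: [1, 7]
Sum = 8


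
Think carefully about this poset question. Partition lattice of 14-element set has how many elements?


B(n) = number of set partitions of an n-element set.
B(n) satisfies the recurrence: B(n+1) = sum_k C(n,k)*B(k).
B(14) = 190899322


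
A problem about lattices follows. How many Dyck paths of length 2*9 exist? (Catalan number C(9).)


C(n) = C(2n, n) / (n+1).
C(18, 9) = 48620
C(9) = 48620 / 10 = 4862


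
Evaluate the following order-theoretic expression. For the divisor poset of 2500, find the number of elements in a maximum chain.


A chain is a totally ordered subset; we count the number of elements in a maximum chain.
Compute, for each element x, the size of the longest chain ending at x:
  1: 1
  2: 2
  5: 2
  4: 3
  25: 3
  10: 3
  ...
A maximum chain: 1 < 2 < 4 < 20 < 100 < 500 < 2500
Number of elements in the longest chain: 7


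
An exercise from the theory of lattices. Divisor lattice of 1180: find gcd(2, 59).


In a divisor lattice, meet = gcd (greatest common divisor).
By Euclidean algorithm or factoring: gcd(2,59) = 1


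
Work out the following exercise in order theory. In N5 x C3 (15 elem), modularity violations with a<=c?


Modular law: if a <= c then a v (b ^ c) = (a v b) ^ c.
Check all triples (a,b,c) with a <= c among 15 elements.
  e.g. a=(a,0), b=(c,0), c=(b,0): lhs=(a,0) != rhs=(b,0)
  e.g. a=(a,0), b=(c,1), c=(b,0): lhs=(a,0) != rhs=(b,0)
Total violating triples: 18


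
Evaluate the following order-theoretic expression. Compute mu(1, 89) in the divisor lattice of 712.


In a divisor lattice, mu(a,b) = mu(b/a) where mu is the classical Mobius function.
b/a = 89/1 = 89
Prime factorization of 89: primes [89]
89 is squarefree with 1 prime factor(s), so mu(89) = (-1)^1 = -1


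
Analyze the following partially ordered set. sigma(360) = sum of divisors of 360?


sigma(n) = sum of divisors.
Divisors of 360: [1, 2, 3, 4, 5, 6, 8, 9, 10, 12, 15, 18, 20, 24, 30, 36, 40, 45, 60, 72, 90, 120, 180, 360]
Sum = 1170


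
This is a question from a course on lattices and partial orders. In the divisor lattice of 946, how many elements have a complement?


An element a is complemented if some b has a meet b = bottom, a join b = top.
a is complemented iff gcd(a, n/a)=1, i.e. a is a unitary divisor of 946.
Complemented elements: 1, 2, 11, 22, 43, 86, ... (2 more)
Count: 8


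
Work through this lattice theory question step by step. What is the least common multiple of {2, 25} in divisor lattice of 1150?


In a divisor lattice, join = lcm (least common multiple).
Compute lcm iteratively: start with first element, then lcm(current, next).
Elements: [2, 25]
lcm(2,25) = 50
Final lcm = 50


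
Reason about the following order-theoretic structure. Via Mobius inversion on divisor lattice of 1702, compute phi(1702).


phi(n) = n * prod_{p|n} (1 - 1/p).
Prime divisors of 1702: [2, 23, 37]
phi(1702) = 1702 * (1 - 1/2) * (1 - 1/23) * (1 - 1/37)
phi(1702) = 792


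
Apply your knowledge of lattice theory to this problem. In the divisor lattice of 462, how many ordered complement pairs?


Complement pair (a,b): a meet b = bottom, a join b = top.
Here: gcd(a,b)=1 and lcm(a,b)=462, i.e. a*b=462 with a,b coprime.
Pairs found: (1,462), (2,231), (3,154), (6,77), ... (12 more)
Total ordered pairs: 16


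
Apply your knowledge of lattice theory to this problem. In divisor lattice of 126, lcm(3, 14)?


Join=lcm.
gcd(3,14)=1
lcm=42


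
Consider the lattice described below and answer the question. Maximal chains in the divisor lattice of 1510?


A maximal chain goes from the minimum element to a maximal element via cover relations.
Counting all min-to-max paths in the cover graph.
Total maximal chains: 6


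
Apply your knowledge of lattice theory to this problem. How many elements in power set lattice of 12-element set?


Power set = 2^n.
2^12 = 4096


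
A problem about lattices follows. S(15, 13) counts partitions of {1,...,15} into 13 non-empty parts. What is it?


S(n,k) = k*S(n-1,k) + S(n-1,k-1).
S(14,13) = 91, S(14,12) = 3367
S(15,13) = 13*91 + 3367 = 1183 + 3367
S(15,13) = 4550


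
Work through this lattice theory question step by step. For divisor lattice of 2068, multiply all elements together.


Divisors of 2068: [1, 2, 4, 11, 22, 44, 47, 94, 188, 517, 1034, 2068]
Product = n^(d(n)/2) = 2068^(12/2)
Product = 78217369548630298624


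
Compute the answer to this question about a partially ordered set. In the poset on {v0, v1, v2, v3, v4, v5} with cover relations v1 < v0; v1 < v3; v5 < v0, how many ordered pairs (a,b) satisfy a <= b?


The order relation is {(a,b) : a <= b}, reflexive so it includes (a,a).
Examples: (v0,v0), (v1,v0), (v1,v1), (v1,v3), (v2,v2), ...
Total ordered pairs: 9


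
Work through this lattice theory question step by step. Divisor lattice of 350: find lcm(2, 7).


In a divisor lattice, join = lcm (least common multiple).
gcd(2,7) = 1
lcm(2,7) = 2*7/gcd = 14/1 = 14


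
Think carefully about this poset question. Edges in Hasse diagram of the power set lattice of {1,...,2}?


A cover relation a -< b holds when a < b with no c strictly between.
Cover relations:
  {} -< {1}
  {} -< {2}
  {1} -< {1,2}
  {2} -< {1,2}
Total: 4


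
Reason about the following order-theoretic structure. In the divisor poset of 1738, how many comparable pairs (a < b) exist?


A comparable pair {a,b} has a < b or b < a in the order.
Count unordered pairs where one element is strictly below the other.
Examples: {1,2}, {1,11}, {1,22}, {1,79}, ...
Total comparable pairs: 19


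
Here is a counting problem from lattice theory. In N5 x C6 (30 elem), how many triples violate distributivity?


Distributive law: a ^ (b v c) = (a ^ b) v (a ^ c).
Check all 30^3 = 27000 ordered triples (a,b,c).
  e.g. a=(b,0), b=(a,0), c=(c,0): lhs=(b,0) != rhs=(a,0)
  e.g. a=(b,0), b=(a,0), c=(c,1): lhs=(b,0) != rhs=(a,0)
Total violating triples: 432


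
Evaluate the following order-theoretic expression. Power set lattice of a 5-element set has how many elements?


Power set = 2^n.
2^5 = 32


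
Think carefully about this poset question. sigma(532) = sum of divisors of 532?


sigma(n) = sum of divisors.
Divisors of 532: [1, 2, 4, 7, 14, 19, 28, 38, 76, 133, 266, 532]
Sum = 1120


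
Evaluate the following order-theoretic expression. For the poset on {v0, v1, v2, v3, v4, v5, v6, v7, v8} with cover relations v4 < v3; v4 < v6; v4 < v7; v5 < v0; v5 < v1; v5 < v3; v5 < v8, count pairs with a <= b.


The order relation is {(a,b) : a <= b}, reflexive so it includes (a,a).
Examples: (v0,v0), (v1,v1), (v2,v2), (v3,v3), (v4,v3), ...
Total ordered pairs: 16


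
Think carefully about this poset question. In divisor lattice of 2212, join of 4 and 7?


In a divisor lattice, join = lcm (least common multiple).
gcd(4,7) = 1
lcm(4,7) = 4*7/gcd = 28/1 = 28


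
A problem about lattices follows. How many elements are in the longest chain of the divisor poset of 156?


A chain is a totally ordered subset; we count the number of elements in a maximum chain.
Compute, for each element x, the size of the longest chain ending at x:
  1: 1
  2: 2
  3: 2
  13: 2
  4: 3
  6: 3
  ...
A maximum chain: 1 < 2 < 4 < 12 < 156
Number of elements in the longest chain: 5


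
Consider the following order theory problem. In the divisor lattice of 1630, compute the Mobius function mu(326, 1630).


In a divisor lattice, mu(a,b) = mu(b/a) where mu is the classical Mobius function.
b/a = 1630/326 = 5
Prime factorization of 5: primes [5]
5 is squarefree with 1 prime factor(s), so mu(5) = (-1)^1 = -1


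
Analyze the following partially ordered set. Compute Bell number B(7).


B(n) = number of set partitions of an n-element set.
B(n) satisfies the recurrence: B(n+1) = sum_k C(n,k)*B(k).
B(7) = 877


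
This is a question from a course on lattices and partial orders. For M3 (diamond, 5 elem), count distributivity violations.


Distributive law: a ^ (b v c) = (a ^ b) v (a ^ c).
Check all 5^3 = 125 ordered triples (a,b,c).
  e.g. a=a1, b=a2, c=a3: lhs=a1 != rhs=0
  e.g. a=a1, b=a3, c=a2: lhs=a1 != rhs=0
Total violating triples: 6


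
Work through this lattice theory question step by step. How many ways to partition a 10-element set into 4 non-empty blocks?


S(n,k) = k*S(n-1,k) + S(n-1,k-1).
S(9,4) = 7770, S(9,3) = 3025
S(10,4) = 4*7770 + 3025 = 31080 + 3025
S(10,4) = 34105


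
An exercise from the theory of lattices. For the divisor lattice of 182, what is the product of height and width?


Height = length of longest chain minus 1; width = size of largest antichain.
A maximum chain: 1 | 13 | 91 | 182  (height 3).
A maximum antichain: {2, 7, 13}  (width 3).
Product = 3 * 3 = 9


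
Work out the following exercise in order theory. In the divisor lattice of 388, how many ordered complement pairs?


Complement pair (a,b): a meet b = bottom, a join b = top.
Here: gcd(a,b)=1 and lcm(a,b)=388, i.e. a*b=388 with a,b coprime.
Pairs found: (1,388), (4,97), (97,4), (388,1)
Total ordered pairs: 4
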